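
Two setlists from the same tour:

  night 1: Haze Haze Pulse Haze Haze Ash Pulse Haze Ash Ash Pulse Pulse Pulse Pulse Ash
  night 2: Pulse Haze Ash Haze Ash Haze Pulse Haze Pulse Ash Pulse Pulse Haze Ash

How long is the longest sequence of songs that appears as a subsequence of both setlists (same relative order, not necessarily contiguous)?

One common subsequence of length 10: Pulse [3,1], Haze [4,2], Haze [5,4], Ash [6,5], Pulse [7,7], Haze [8,8], Ash [10,10], Pulse [11,11], Pulse [12,12], Ash [15,14]. dp[15][14] = 10 confirms this is the maximum.

10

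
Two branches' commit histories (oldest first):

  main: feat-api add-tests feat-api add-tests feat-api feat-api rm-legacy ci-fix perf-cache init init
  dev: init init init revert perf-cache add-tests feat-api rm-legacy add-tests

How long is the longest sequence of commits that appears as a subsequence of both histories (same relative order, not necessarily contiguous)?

Pick add-tests at main[2]=dev[6], then feat-api at main[3]=dev[7], then add-tests at main[4]=dev[9]; all 3 commits appear in both, in order. Since dp[11][9] = 3, nothing longer is possible.

3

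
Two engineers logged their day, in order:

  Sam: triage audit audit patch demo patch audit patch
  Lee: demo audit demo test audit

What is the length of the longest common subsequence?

One common subsequence of length 3: audit [3,2]; then demo [5,3]; then audit [7,5]. Since dp[8][5] = 3, nothing longer is possible.

3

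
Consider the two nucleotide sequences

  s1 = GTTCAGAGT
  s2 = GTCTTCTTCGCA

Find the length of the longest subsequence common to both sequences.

6

One common subsequence of length 6: G [1,1] → T [2,7] → T [3,8] → C [4,9] → G [6,10] → A [7,12], and the DP table's final entry dp[9][12] is also 6, so no common subsequence is longer.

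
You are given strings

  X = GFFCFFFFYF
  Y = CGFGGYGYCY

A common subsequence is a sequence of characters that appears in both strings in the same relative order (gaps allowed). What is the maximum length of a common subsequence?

Taking G at X[1]=Y[2], F at X[2]=Y[3], C at X[4]=Y[9], Y at X[9]=Y[10] gives a common subsequence of length 4. dp[10][10] = 4 confirms this is the maximum.

4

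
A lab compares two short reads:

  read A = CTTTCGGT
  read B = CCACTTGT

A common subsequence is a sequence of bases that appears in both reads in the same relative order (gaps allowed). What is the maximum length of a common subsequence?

5

Pick C [1,4], T [3,5], T [4,6], G [7,7], T [8,8]; all 5 bases appear in both, in order. The LCS DP gives dp[8][8] = 5, so this is optimal.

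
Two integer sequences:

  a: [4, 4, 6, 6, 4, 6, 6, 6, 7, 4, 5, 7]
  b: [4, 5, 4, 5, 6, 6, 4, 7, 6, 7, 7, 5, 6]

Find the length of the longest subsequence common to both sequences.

8

Pick 4 (a #1, b #1), then 4 (a #2, b #3), then 6 (a #3, b #5), then 6 (a #4, b #6), then 4 (a #5, b #7), then 6 (a #6, b #9), then 7 (a #9, b #11), then 5 (a #11, b #12); all 8 values appear in both, in order. The LCS DP gives dp[12][13] = 8, so this is optimal.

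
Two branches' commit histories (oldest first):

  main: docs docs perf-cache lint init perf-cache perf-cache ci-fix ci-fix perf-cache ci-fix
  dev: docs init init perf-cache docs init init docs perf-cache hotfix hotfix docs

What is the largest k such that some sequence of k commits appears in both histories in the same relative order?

One common subsequence of length 4: docs at main[1]=dev[1]; then docs at main[2]=dev[5]; then init at main[5]=dev[7]; then perf-cache at main[6]=dev[9]. dp[11][12] = 4 confirms this is the maximum.

4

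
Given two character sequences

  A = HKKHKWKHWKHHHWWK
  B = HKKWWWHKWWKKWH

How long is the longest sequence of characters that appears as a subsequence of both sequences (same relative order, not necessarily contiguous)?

Match H at A[1]=B[1], then K at A[2]=B[2], then K at A[3]=B[3], then H at A[4]=B[7], then K at A[5]=B[8], then W at A[6]=B[10], then K at A[7]=B[12], then W at A[9]=B[13], then H at A[13]=B[14] — 9 characters in the same relative order in both. dp[16][14] = 9 confirms this is the maximum.

9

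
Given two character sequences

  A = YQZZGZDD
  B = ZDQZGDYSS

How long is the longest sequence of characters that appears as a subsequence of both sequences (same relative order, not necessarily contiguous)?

One common subsequence of length 4: Q [2,3]; then Z [4,4]; then G [5,5]; then D [7,6]. dp[8][9] = 4 confirms this is the maximum.

4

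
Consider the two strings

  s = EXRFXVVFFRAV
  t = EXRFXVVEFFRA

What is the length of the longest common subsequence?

Pick E [1,1], X [2,2], R [3,3], F [4,4], X [5,5], V [6,6], V [7,7], F [8,9], F [9,10], R [10,11], A [11,12]; all 11 characters appear in both, in order. The LCS DP gives dp[12][12] = 11, so this is optimal.

11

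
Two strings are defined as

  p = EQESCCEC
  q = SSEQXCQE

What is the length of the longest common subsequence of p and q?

Let dp[i][j] be the LCS length of the first i characters of p and the first j characters of q. dp[i][j] = dp[i-1][j-1]+1 when the i-th and j-th characters match, else max(dp[i-1][j], dp[i][j-1]).
    ·  S  S  E  Q  X  C  Q  E
 ·  0  0  0  0  0  0  0  0  0
 E  0  0  0  1  1  1  1  1  1
 Q  0  0  0  1  2  2  2  2  2
 E  0  0  0  1  2  2  2  2  3
 S  0  1  1  1  2  2  2  2  3
 C  0  1  1  1  2  2  3  3  3
 C  0  1  1  1  2  2  3  3  3
 E  0  1  1  2  2  2  3  3  4
 C  0  1  1  2  2  2  3  3  4
dp[8][8] = 4. One LCS (by backtracking along matches): EQCE.

4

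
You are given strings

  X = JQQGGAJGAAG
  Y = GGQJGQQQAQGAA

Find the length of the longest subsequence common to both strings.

7

Pick J (X #1, Y #4), Q (X #2, Y #7), Q (X #3, Y #8), A (X #6, Y #9), G (X #8, Y #11), A (X #9, Y #12), A (X #10, Y #13); all 7 characters appear in both, in order. dp[11][13] = 7 confirms this is the maximum.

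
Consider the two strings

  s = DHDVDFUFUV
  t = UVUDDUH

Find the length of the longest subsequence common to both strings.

Let dp[i][j] be the LCS length of the first i characters of s and the first j characters of t. dp[i][j] = dp[i-1][j-1]+1 when the i-th and j-th characters match, else max(dp[i-1][j], dp[i][j-1]).
    ·  U  V  U  D  D  U  H
 ·  0  0  0  0  0  0  0  0
 D  0  0  0  0  1  1  1  1
 H  0  0  0  0  1  1  1  2
 D  0  0  0  0  1  2  2  2
 V  0  0  1  1  1  2  2  2
 D  0  0  1  1  2  2  2  2
 F  0  0  1  1  2  2  2  2
 U  0  1  1  2  2  2  3  3
 F  0  1  1  2  2  2  3  3
 U  0  1  1  2  2  2  3  3
 V  0  1  2  2  2  2  3  3
dp[10][7] = 3. One LCS (by backtracking along matches): DDU.

3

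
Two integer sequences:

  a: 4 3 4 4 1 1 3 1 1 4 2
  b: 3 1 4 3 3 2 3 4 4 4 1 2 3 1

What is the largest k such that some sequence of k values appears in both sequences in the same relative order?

7

One common subsequence of length 7: 4 (a #1, b #3); then 3 (a #2, b #7); then 4 (a #3, b #9); then 4 (a #4, b #10); then 1 (a #5, b #11); then 3 (a #7, b #13); then 1 (a #9, b #14), and the DP table's final entry dp[11][14] is also 7, so no common subsequence is longer.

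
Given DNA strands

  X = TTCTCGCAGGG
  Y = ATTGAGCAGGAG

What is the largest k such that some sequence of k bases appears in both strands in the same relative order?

8

Let dp[i][j] be the LCS length of the first i bases of X and the first j bases of Y. dp[i][j] = dp[i-1][j-1]+1 when the i-th and j-th bases match, else max(dp[i-1][j], dp[i][j-1]).
    ·  A  T  T  G  A  G  C  A  G  G  A  G
 ·  0  0  0  0  0  0  0  0  0  0  0  0  0
 T  0  0  1  1  1  1  1  1  1  1  1  1  1
 T  0  0  1  2  2  2  2  2  2  2  2  2  2
 C  0  0  1  2  2  2  2  3  3  3  3  3  3
 T  0  0  1  2  2  2  2  3  3  3  3  3  3
 C  0  0  1  2  2  2  2  3  3  3  3  3  3
 G  0  0  1  2  3  3  3  3  3  4  4  4  4
 C  0  0  1  2  3  3  3  4  4  4  4  4  4
 A  0  1  1  2  3  4  4  4  5  5  5  5  5
 G  0  1  1  2  3  4  5  5  5  6  6  6  6
 G  0  1  1  2  3  4  5  5  5  6  7  7  7
 G  0  1  1  2  3  4  5  5  5  6  7  7  8
dp[11][12] = 8. One LCS (by backtracking along matches): TTGCAGGG.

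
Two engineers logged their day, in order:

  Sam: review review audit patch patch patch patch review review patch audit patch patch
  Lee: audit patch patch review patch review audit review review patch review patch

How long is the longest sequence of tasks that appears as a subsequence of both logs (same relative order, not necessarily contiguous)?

8

One common subsequence of length 8: audit [3,1]; then patch [4,2]; then patch [5,3]; then patch [6,5]; then review [8,8]; then review [9,9]; then patch [10,10]; then patch [13,12]. dp[13][12] = 8 confirms this is the maximum.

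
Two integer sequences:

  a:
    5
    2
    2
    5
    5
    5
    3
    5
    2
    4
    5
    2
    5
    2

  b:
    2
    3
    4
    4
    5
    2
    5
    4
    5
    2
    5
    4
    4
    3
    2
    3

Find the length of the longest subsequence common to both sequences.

Match 2 at a[3]=b[1], then 3 at a[7]=b[2], then 5 at a[8]=b[5], then 2 at a[9]=b[6], then 4 at a[10]=b[8], then 5 at a[11]=b[9], then 2 at a[12]=b[10], then 5 at a[13]=b[11], then 2 at a[14]=b[15] — 9 values in the same relative order in both. dp[14][16] = 9 confirms this is the maximum.

9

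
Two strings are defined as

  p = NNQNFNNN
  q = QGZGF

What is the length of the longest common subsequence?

Match Q (p #3, q #1), F (p #5, q #5) — 2 characters in the same relative order in both. Since dp[8][5] = 2, nothing longer is possible.

2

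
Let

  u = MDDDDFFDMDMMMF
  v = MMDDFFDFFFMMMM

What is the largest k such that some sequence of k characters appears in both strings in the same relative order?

10

Pick M [1,2], D [2,3], D [3,4], D [4,7], F [6,9], F [7,10], M [9,11], M [11,12], M [12,13], M [13,14]; all 10 characters appear in both, in order. The LCS DP gives dp[14][14] = 10, so this is optimal.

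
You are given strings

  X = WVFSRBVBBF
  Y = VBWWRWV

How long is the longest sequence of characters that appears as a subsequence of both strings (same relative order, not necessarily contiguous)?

3

Let dp[i][j] be the LCS length of the first i characters of X and the first j characters of Y. dp[i][j] = dp[i-1][j-1]+1 when the i-th and j-th characters match, else max(dp[i-1][j], dp[i][j-1]).
    ·  V  B  W  W  R  W  V
 ·  0  0  0  0  0  0  0  0
 W  0  0  0  1  1  1  1  1
 V  0  1  1  1  1  1  1  2
 F  0  1  1  1  1  1  1  2
 S  0  1  1  1  1  1  1  2
 R  0  1  1  1  1  2  2  2
 B  0  1  2  2  2  2  2  2
 V  0  1  2  2  2  2  2  3
 B  0  1  2  2  2  2  2  3
 B  0  1  2  2  2  2  2  3
 F  0  1  2  2  2  2  2  3
dp[10][7] = 3. One LCS (by backtracking along matches): WRV.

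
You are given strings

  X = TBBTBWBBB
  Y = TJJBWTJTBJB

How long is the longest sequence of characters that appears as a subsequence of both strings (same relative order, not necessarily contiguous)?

Pick T [1,1], then B [2,4], then T [4,8], then B [5,9], then B [9,11]; all 5 characters appear in both, in order. dp[9][11] = 5 confirms this is the maximum.

5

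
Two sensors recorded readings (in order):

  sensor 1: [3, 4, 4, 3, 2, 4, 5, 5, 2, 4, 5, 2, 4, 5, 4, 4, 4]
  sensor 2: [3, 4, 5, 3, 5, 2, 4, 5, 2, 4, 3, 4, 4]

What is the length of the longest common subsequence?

Taking 3 at sensor 1[1]=sensor 2[1], 4 at sensor 1[2]=sensor 2[2], 3 at sensor 1[4]=sensor 2[4], 5 at sensor 1[8]=sensor 2[5], 2 at sensor 1[9]=sensor 2[6], 4 at sensor 1[10]=sensor 2[7], 5 at sensor 1[11]=sensor 2[8], 2 at sensor 1[12]=sensor 2[9], 4 at sensor 1[13]=sensor 2[10], 4 at sensor 1[16]=sensor 2[12], 4 at sensor 1[17]=sensor 2[13] gives a common subsequence of length 11. The LCS DP gives dp[17][13] = 11, so this is optimal.

11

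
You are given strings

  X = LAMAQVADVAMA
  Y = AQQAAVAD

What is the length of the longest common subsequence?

Taking A (X #2, Y #4); then A (X #4, Y #5); then V (X #6, Y #6); then A (X #7, Y #7); then D (X #8, Y #8) gives a common subsequence of length 5. dp[12][8] = 5 confirms this is the maximum.

5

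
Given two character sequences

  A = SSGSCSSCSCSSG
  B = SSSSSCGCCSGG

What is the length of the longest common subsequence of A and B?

Taking S (A #1, B #1), then S (A #2, B #2), then S (A #4, B #3), then S (A #6, B #4), then S (A #7, B #5), then C (A #8, B #8), then C (A #10, B #9), then S (A #11, B #10), then G (A #13, B #12) gives a common subsequence of length 9, and the DP table's final entry dp[13][12] is also 9, so no common subsequence is longer.

9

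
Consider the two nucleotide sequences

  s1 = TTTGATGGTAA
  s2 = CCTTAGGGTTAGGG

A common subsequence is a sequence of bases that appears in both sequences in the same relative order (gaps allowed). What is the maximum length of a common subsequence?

Pick T at s1[1]=s2[3] → T at s1[2]=s2[4] → G at s1[4]=s2[6] → G at s1[7]=s2[7] → G at s1[8]=s2[8] → T at s1[9]=s2[10] → A at s1[10]=s2[11]; all 7 bases appear in both, in order. dp[11][14] = 7 confirms this is the maximum.

7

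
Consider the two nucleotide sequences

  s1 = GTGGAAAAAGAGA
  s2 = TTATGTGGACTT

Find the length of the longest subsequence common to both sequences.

Taking G [1,5]; then T [2,6]; then G [3,7]; then G [4,8]; then A [5,9] gives a common subsequence of length 5, and the DP table's final entry dp[13][12] is also 5, so no common subsequence is longer.

5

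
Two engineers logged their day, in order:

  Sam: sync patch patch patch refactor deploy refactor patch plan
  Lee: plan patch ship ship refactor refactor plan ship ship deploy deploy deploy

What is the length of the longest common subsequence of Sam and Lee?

One common subsequence of length 4: patch at Sam[2]=Lee[2], refactor at Sam[5]=Lee[5], refactor at Sam[7]=Lee[6], plan at Sam[9]=Lee[7], and the DP table's final entry dp[9][12] is also 4, so no common subsequence is longer.

4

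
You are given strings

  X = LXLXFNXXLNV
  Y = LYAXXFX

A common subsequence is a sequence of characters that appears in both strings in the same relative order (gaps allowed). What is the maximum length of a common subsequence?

Let dp[i][j] be the LCS length of the first i characters of X and the first j characters of Y. dp[i][j] = dp[i-1][j-1]+1 when the i-th and j-th characters match, else max(dp[i-1][j], dp[i][j-1]).
    ·  L  Y  A  X  X  F  X
 ·  0  0  0  0  0  0  0  0
 L  0  1  1  1  1  1  1  1
 X  0  1  1  1  2  2  2  2
 L  0  1  1  1  2  2  2  2
 X  0  1  1  1  2  3  3  3
 F  0  1  1  1  2  3  4  4
 N  0  1  1  1  2  3  4  4
 X  0  1  1  1  2  3  4  5
 X  0  1  1  1  2  3  4  5
 L  0  1  1  1  2  3  4  5
 N  0  1  1  1  2  3  4  5
 V  0  1  1  1  2  3  4  5
dp[11][7] = 5. One LCS (by backtracking along matches): LXXFX.

5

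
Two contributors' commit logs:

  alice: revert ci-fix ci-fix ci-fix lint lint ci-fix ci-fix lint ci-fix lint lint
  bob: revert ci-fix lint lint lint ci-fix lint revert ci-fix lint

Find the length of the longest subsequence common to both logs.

8

One common subsequence of length 8: revert [1,1]; then ci-fix [2,2]; then lint [5,4]; then lint [6,5]; then ci-fix [8,6]; then lint [9,7]; then ci-fix [10,9]; then lint [12,10]. dp[12][10] = 8 confirms this is the maximum.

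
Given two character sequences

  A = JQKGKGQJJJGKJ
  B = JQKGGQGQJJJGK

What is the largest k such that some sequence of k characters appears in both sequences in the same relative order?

11

One common subsequence of length 11: J at A[1]=B[1], Q at A[2]=B[2], K at A[3]=B[3], G at A[4]=B[5], G at A[6]=B[7], Q at A[7]=B[8], J at A[8]=B[9], J at A[9]=B[10], J at A[10]=B[11], G at A[11]=B[12], K at A[12]=B[13]. dp[13][13] = 11 confirms this is the maximum.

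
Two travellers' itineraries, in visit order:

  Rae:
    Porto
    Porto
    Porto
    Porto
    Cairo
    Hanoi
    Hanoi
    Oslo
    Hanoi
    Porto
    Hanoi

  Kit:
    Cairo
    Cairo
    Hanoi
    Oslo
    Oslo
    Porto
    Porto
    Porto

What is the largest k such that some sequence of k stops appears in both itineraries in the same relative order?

One common subsequence of length 4: Cairo (Rae #5, Kit #2); then Hanoi (Rae #6, Kit #3); then Oslo (Rae #8, Kit #5); then Porto (Rae #10, Kit #8). The LCS DP gives dp[11][8] = 4, so this is optimal.

4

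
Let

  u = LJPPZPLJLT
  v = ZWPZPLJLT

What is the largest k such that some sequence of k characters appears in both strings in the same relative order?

Let dp[i][j] be the LCS length of the first i characters of u and the first j characters of v. dp[i][j] = dp[i-1][j-1]+1 when the i-th and j-th characters match, else max(dp[i-1][j], dp[i][j-1]).
    ·  Z  W  P  Z  P  L  J  L  T
 ·  0  0  0  0  0  0  0  0  0  0
 L  0  0  0  0  0  0  1  1  1  1
 J  0  0  0  0  0  0  1  2  2  2
 P  0  0  0  1  1  1  1  2  2  2
 P  0  0  0  1  1  2  2  2  2  2
 Z  0  1  1  1  2  2  2  2  2  2
 P  0  1  1  2  2  3  3  3  3  3
 L  0  1  1  2  2  3  4  4  4  4
 J  0  1  1  2  2  3  4  5  5  5
 L  0  1  1  2  2  3  4  5  6  6
 T  0  1  1  2  2  3  4  5  6  7
dp[10][9] = 7. One LCS (by backtracking along matches): PZPLJLT.

7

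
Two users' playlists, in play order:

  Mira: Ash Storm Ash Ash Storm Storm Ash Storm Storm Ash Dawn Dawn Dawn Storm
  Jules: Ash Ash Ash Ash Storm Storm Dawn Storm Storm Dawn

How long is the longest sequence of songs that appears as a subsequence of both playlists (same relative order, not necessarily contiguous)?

One common subsequence of length 8: Ash at Mira[1]=Jules[2]; then Ash at Mira[3]=Jules[3]; then Ash at Mira[4]=Jules[4]; then Storm at Mira[5]=Jules[5]; then Storm at Mira[6]=Jules[6]; then Storm at Mira[8]=Jules[8]; then Storm at Mira[9]=Jules[9]; then Dawn at Mira[13]=Jules[10]. The LCS DP gives dp[14][10] = 8, so this is optimal.

8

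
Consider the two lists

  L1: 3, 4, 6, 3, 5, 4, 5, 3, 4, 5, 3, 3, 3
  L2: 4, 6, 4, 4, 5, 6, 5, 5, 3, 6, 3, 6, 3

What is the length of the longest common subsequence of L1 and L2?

Match 4 [2,1], then 6 [3,2], then 5 [5,5], then 5 [7,7], then 5 [10,8], then 3 [11,9], then 3 [12,11], then 3 [13,13] — 8 values in the same relative order in both, and the DP table's final entry dp[13][13] is also 8, so no common subsequence is longer.

8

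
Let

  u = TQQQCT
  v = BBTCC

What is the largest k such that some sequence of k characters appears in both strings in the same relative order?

2

Let dp[i][j] be the LCS length of the first i characters of u and the first j characters of v. dp[i][j] = dp[i-1][j-1]+1 when the i-th and j-th characters match, else max(dp[i-1][j], dp[i][j-1]).
    ·  B  B  T  C  C
 ·  0  0  0  0  0  0
 T  0  0  0  1  1  1
 Q  0  0  0  1  1  1
 Q  0  0  0  1  1  1
 Q  0  0  0  1  1  1
 C  0  0  0  1  2  2
 T  0  0  0  1  2  2
dp[6][5] = 2. One LCS (by backtracking along matches): TC.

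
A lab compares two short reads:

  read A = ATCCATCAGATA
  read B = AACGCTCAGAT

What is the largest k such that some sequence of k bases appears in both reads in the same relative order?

9

One common subsequence of length 9: A at read A[1]=read B[2]; then C at read A[3]=read B[3]; then C at read A[4]=read B[5]; then T at read A[6]=read B[6]; then C at read A[7]=read B[7]; then A at read A[8]=read B[8]; then G at read A[9]=read B[9]; then A at read A[10]=read B[10]; then T at read A[11]=read B[11]. Since dp[12][11] = 9, nothing longer is possible.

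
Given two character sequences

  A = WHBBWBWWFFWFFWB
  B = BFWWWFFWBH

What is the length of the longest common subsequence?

8

Let dp[i][j] be the LCS length of the first i characters of A and the first j characters of B. dp[i][j] = dp[i-1][j-1]+1 when the i-th and j-th characters match, else max(dp[i-1][j], dp[i][j-1]).
    ·  B  F  W  W  W  F  F  W  B  H
 ·  0  0  0  0  0  0  0  0  0  0  0
 W  0  0  0  1  1  1  1  1  1  1  1
 H  0  0  0  1  1  1  1  1  1  1  2
 B  0  1  1  1  1  1  1  1  1  2  2
 B  0  1  1  1  1  1  1  1  1  2  2
 W  0  1  1  2  2  2  2  2  2  2  2
 B  0  1  1  2  2  2  2  2  2  3  3
 W  0  1  1  2  3  3  3  3  3  3  3
 W  0  1  1  2  3  4  4  4  4  4  4
 F  0  1  2  2  3  4  5  5  5  5  5
 F  0  1  2  2  3  4  5  6  6  6  6
 W  0  1  2  3  3  4  5  6  7  7  7
 F  0  1  2  3  3  4  5  6  7  7  7
 F  0  1  2  3  3  4  5  6  7  7  7
 W  0  1  2  3  4  4  5  6  7  7  7
 B  0  1  2  3  4  4  5  6  7  8  8
dp[15][10] = 8. One LCS (by backtracking along matches): BWWWFFWB.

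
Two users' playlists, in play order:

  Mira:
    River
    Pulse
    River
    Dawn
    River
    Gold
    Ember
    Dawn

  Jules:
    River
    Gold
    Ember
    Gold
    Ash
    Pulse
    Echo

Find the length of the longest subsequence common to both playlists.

3

Pick River (Mira #5, Jules #1), then Gold (Mira #6, Jules #2), then Ember (Mira #7, Jules #3); all 3 songs appear in both, in order. Since dp[8][7] = 3, nothing longer is possible.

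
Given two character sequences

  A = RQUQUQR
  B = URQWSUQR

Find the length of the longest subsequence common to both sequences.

5

One common subsequence of length 5: R [1,2], then Q [2,3], then U [5,6], then Q [6,7], then R [7,8]. dp[7][8] = 5 confirms this is the maximum.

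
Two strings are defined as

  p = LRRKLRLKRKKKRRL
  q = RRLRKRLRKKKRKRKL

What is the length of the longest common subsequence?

Pick L (p #1, q #3), then R (p #3, q #4), then K (p #4, q #5), then R (p #6, q #6), then L (p #7, q #7), then R (p #9, q #8), then K (p #10, q #9), then K (p #11, q #10), then K (p #12, q #11), then R (p #13, q #12), then R (p #14, q #14), then L (p #15, q #16); all 12 characters appear in both, in order. Since dp[15][16] = 12, nothing longer is possible.

12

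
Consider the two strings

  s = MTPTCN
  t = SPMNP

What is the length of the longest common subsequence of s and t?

2

Match M at s[1]=t[3] → P at s[3]=t[5] — 2 characters in the same relative order in both. The LCS DP gives dp[6][5] = 2, so this is optimal.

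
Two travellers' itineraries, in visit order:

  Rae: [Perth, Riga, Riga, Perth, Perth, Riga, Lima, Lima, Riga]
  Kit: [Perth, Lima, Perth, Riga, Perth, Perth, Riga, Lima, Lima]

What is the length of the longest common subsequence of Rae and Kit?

7

Taking Perth (Rae #1, Kit #3), Riga (Rae #3, Kit #4), Perth (Rae #4, Kit #5), Perth (Rae #5, Kit #6), Riga (Rae #6, Kit #7), Lima (Rae #7, Kit #8), Lima (Rae #8, Kit #9) gives a common subsequence of length 7. dp[9][9] = 7 confirms this is the maximum.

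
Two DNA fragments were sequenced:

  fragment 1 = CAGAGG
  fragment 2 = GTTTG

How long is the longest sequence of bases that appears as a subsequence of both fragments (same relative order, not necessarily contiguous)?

Let dp[i][j] be the LCS length of the first i bases of fragment 1 and the first j bases of fragment 2. dp[i][j] = dp[i-1][j-1]+1 when the i-th and j-th bases match, else max(dp[i-1][j], dp[i][j-1]).
    ·  G  T  T  T  G
 ·  0  0  0  0  0  0
 C  0  0  0  0  0  0
 A  0  0  0  0  0  0
 G  0  1  1  1  1  1
 A  0  1  1  1  1  1
 G  0  1  1  1  1  2
 G  0  1  1  1  1  2
dp[6][5] = 2. One LCS (by backtracking along matches): GG.

2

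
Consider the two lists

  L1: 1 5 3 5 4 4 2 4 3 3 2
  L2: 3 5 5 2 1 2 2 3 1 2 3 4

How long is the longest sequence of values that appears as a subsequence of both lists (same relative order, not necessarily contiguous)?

Let dp[i][j] be the LCS length of the first i values of L1 and the first j values of L2. dp[i][j] = dp[i-1][j-1]+1 when the i-th and j-th values match, else max(dp[i-1][j], dp[i][j-1]).
    ·  3  5  5  2  1  2  2  3  1  2  3  4
 ·  0  0  0  0  0  0  0  0  0  0  0  0  0
 1  0  0  0  0  0  1  1  1  1  1  1  1  1
 5  0  0  1  1  1  1  1  1  1  1  1  1  1
 3  0  1  1  1  1  1  1  1  2  2  2  2  2
 5  0  1  2  2  2  2  2  2  2  2  2  2  2
 4  0  1  2  2  2  2  2  2  2  2  2  2  3
 4  0  1  2  2  2  2  2  2  2  2  2  2  3
 2  0  1  2  2  3  3  3  3  3  3  3  3  3
 4  0  1  2  2  3  3  3  3  3  3  3  3  4
 3  0  1  2  2  3  3  3  3  4  4  4  4  4
 3  0  1  2  2  3  3  3  3  4  4  4  5  5
 2  0  1  2  2  3  3  4  4  4  4  5  5  5
dp[11][12] = 5. One LCS (by backtracking along matches): 5, 5, 2, 3, 3.

5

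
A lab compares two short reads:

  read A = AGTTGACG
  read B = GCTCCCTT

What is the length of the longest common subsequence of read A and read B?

3

One common subsequence of length 3: G (read A #2, read B #1); then T (read A #3, read B #7); then T (read A #4, read B #8). Since dp[8][8] = 3, nothing longer is possible.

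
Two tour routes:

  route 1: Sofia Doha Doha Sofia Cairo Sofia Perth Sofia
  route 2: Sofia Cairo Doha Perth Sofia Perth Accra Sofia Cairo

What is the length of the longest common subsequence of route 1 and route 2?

Pick Sofia [1,1] → Doha [2,3] → Sofia [6,5] → Perth [7,6] → Sofia [8,8]; all 5 stops appear in both, in order. dp[8][9] = 5 confirms this is the maximum.

5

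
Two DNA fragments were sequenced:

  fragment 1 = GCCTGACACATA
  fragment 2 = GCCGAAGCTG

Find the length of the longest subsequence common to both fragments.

Let dp[i][j] be the LCS length of the first i bases of fragment 1 and the first j bases of fragment 2. dp[i][j] = dp[i-1][j-1]+1 when the i-th and j-th bases match, else max(dp[i-1][j], dp[i][j-1]).
    ·  G  C  C  G  A  A  G  C  T  G
 ·  0  0  0  0  0  0  0  0  0  0  0
 G  0  1  1  1  1  1  1  1  1  1  1
 C  0  1  2  2  2  2  2  2  2  2  2
 C  0  1  2  3  3  3  3  3  3  3  3
 T  0  1  2  3  3  3  3  3  3  4  4
 G  0  1  2  3  4  4  4  4  4  4  5
 A  0  1  2  3  4  5  5  5  5  5  5
 C  0  1  2  3  4  5  5  5  6  6  6
 A  0  1  2  3  4  5  6  6  6  6  6
 C  0  1  2  3  4  5  6  6  7  7  7
 A  0  1  2  3  4  5  6  6  7  7  7
 T  0  1  2  3  4  5  6  6  7  8  8
 A  0  1  2  3  4  5  6  6  7  8  8
dp[12][10] = 8. One LCS (by backtracking along matches): GCCGAACT.

8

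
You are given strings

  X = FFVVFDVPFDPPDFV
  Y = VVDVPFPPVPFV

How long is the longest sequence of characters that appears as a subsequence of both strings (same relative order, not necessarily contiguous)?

Taking V [3,1], then V [4,2], then D [6,3], then V [7,4], then P [8,5], then F [9,6], then P [11,8], then P [12,10], then F [14,11], then V [15,12] gives a common subsequence of length 10. Since dp[15][12] = 10, nothing longer is possible.

10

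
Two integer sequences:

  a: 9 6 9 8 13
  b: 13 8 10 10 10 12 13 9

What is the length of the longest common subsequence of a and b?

Let dp[i][j] be the LCS length of the first i values of a and the first j values of b. dp[i][j] = dp[i-1][j-1]+1 when the i-th and j-th values match, else max(dp[i-1][j], dp[i][j-1]).
    · 13  8 10 10 10 12 13  9
 ·  0  0  0  0  0  0  0  0  0
 9  0  0  0  0  0  0  0  0  1
 6  0  0  0  0  0  0  0  0  1
 9  0  0  0  0  0  0  0  0  1
 8  0  0  1  1  1  1  1  1  1
13  0  1  1  1  1  1  1  2  2
dp[5][8] = 2. One LCS (by backtracking along matches): 8, 13.

2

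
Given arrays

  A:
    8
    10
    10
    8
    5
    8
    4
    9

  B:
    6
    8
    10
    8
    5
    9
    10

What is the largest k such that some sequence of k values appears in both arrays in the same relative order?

5

Match 8 [1,2], then 10 [3,3], then 8 [4,4], then 5 [5,5], then 9 [8,6] — 5 values in the same relative order in both, and the DP table's final entry dp[8][7] is also 5, so no common subsequence is longer.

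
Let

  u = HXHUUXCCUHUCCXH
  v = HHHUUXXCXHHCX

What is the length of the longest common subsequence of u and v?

One common subsequence of length 9: H (u #1, v #2) → H (u #3, v #3) → U (u #4, v #4) → U (u #5, v #5) → X (u #6, v #7) → C (u #7, v #8) → H (u #10, v #11) → C (u #13, v #12) → X (u #14, v #13). Since dp[15][13] = 9, nothing longer is possible.

9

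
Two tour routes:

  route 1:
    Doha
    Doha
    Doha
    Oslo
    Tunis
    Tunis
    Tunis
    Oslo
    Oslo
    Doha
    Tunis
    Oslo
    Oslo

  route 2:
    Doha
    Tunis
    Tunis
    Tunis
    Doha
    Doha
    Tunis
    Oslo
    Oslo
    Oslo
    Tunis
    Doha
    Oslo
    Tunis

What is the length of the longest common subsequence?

8

Pick Doha [1,1], Doha [2,5], Doha [3,6], Oslo [4,8], Oslo [8,9], Oslo [9,10], Doha [10,12], Tunis [11,14]; all 8 stops appear in both, in order. Since dp[13][14] = 8, nothing longer is possible.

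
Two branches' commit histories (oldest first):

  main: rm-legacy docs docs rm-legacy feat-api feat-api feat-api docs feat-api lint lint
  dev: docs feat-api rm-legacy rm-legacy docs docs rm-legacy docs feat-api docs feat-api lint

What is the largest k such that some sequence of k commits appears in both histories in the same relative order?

Pick rm-legacy at main[1]=dev[4], then docs at main[2]=dev[5], then docs at main[3]=dev[6], then rm-legacy at main[4]=dev[7], then feat-api at main[7]=dev[9], then docs at main[8]=dev[10], then feat-api at main[9]=dev[11], then lint at main[11]=dev[12]; all 8 commits appear in both, in order. Since dp[11][12] = 8, nothing longer is possible.

8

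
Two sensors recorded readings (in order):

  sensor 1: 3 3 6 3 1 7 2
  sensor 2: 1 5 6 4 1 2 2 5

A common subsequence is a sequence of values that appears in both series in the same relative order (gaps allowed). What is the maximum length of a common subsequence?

3

Let dp[i][j] be the LCS length of the first i values of sensor 1 and the first j values of sensor 2. dp[i][j] = dp[i-1][j-1]+1 when the i-th and j-th values match, else max(dp[i-1][j], dp[i][j-1]).
    ·  1  5  6  4  1  2  2  5
 ·  0  0  0  0  0  0  0  0  0
 3  0  0  0  0  0  0  0  0  0
 3  0  0  0  0  0  0  0  0  0
 6  0  0  0  1  1  1  1  1  1
 3  0  0  0  1  1  1  1  1  1
 1  0  1  1  1  1  2  2  2  2
 7  0  1  1  1  1  2  2  2  2
 2  0  1  1  1  1  2  3  3  3
dp[7][8] = 3. One LCS (by backtracking along matches): 6, 1, 2.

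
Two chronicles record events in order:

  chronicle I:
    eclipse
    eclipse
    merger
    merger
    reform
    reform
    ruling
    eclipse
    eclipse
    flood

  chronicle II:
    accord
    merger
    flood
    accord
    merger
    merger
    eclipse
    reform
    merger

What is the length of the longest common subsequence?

3

One common subsequence of length 3: merger (chronicle I #3, chronicle II #5) → merger (chronicle I #4, chronicle II #6) → reform (chronicle I #5, chronicle II #8). dp[10][9] = 3 confirms this is the maximum.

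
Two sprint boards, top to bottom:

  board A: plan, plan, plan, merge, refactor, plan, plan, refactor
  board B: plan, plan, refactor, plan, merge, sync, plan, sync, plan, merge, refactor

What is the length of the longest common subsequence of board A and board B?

7

Pick plan [1,1]; then plan [2,2]; then plan [3,4]; then merge [4,5]; then plan [6,7]; then plan [7,9]; then refactor [8,11]; all 7 tasks appear in both, in order. dp[8][11] = 7 confirms this is the maximum.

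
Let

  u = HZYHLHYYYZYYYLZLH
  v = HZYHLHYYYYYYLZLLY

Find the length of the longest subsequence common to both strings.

15

Match H [1,1], then Z [2,2], then Y [3,3], then H [4,4], then L [5,5], then H [6,6], then Y [7,7], then Y [8,8], then Y [9,9], then Y [11,10], then Y [12,11], then Y [13,12], then L [14,13], then Z [15,14], then L [16,16] — 15 characters in the same relative order in both. The LCS DP gives dp[17][17] = 15, so this is optimal.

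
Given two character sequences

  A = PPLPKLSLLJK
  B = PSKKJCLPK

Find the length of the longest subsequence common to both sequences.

4

Let dp[i][j] be the LCS length of the first i characters of A and the first j characters of B. dp[i][j] = dp[i-1][j-1]+1 when the i-th and j-th characters match, else max(dp[i-1][j], dp[i][j-1]).
    ·  P  S  K  K  J  C  L  P  K
 ·  0  0  0  0  0  0  0  0  0  0
 P  0  1  1  1  1  1  1  1  1  1
 P  0  1  1  1  1  1  1  1  2  2
 L  0  1  1  1  1  1  1  2  2  2
 P  0  1  1  1  1  1  1  2  3  3
 K  0  1  1  2  2  2  2  2  3  4
 L  0  1  1  2  2  2  2  3  3  4
 S  0  1  2  2  2  2  2  3  3  4
 L  0  1  2  2  2  2  2  3  3  4
 L  0  1  2  2  2  2  2  3  3  4
 J  0  1  2  2  2  3  3  3  3  4
 K  0  1  2  3  3  3  3  3  3  4
dp[11][9] = 4. One LCS (by backtracking along matches): PLPK.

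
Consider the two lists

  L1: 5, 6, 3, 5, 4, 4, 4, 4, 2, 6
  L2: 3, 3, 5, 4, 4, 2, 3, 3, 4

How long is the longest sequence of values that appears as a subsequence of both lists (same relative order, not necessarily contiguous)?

Taking 3 (L1 #3, L2 #2); then 5 (L1 #4, L2 #3); then 4 (L1 #5, L2 #4); then 4 (L1 #6, L2 #5); then 4 (L1 #8, L2 #9) gives a common subsequence of length 5. Since dp[10][9] = 5, nothing longer is possible.

5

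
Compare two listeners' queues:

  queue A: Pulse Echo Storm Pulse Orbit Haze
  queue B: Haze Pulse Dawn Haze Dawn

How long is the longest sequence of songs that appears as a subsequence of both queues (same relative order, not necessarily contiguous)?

2

One common subsequence of length 2: Pulse at queue A[1]=queue B[2]; then Haze at queue A[6]=queue B[4], and the DP table's final entry dp[6][5] is also 2, so no common subsequence is longer.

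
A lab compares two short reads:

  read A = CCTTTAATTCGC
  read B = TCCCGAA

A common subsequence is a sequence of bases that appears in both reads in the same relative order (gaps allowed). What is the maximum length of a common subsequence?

Pick C at read A[1]=read B[3], then C at read A[2]=read B[4], then A at read A[6]=read B[6], then A at read A[7]=read B[7]; all 4 bases appear in both, in order. Since dp[12][7] = 4, nothing longer is possible.

4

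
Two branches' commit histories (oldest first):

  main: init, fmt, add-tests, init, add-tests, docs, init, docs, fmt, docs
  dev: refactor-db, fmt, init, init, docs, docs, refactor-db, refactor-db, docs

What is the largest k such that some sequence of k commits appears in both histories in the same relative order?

5

Taking init (main #1, dev #3), then init (main #4, dev #4), then docs (main #6, dev #5), then docs (main #8, dev #6), then docs (main #10, dev #9) gives a common subsequence of length 5. Since dp[10][9] = 5, nothing longer is possible.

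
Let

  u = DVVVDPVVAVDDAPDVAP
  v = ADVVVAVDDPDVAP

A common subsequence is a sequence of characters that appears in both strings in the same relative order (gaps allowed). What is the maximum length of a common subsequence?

Taking D at u[1]=v[2]; then V at u[4]=v[3]; then V at u[7]=v[4]; then V at u[8]=v[5]; then A at u[9]=v[6]; then V at u[10]=v[7]; then D at u[11]=v[8]; then D at u[12]=v[9]; then P at u[14]=v[10]; then D at u[15]=v[11]; then V at u[16]=v[12]; then A at u[17]=v[13]; then P at u[18]=v[14] gives a common subsequence of length 13. Since dp[18][14] = 13, nothing longer is possible.

13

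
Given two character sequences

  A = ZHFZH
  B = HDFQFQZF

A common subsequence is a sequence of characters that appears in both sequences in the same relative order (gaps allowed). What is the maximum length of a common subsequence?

Taking H (A #2, B #1); then F (A #3, B #5); then Z (A #4, B #7) gives a common subsequence of length 3. The LCS DP gives dp[5][8] = 3, so this is optimal.

3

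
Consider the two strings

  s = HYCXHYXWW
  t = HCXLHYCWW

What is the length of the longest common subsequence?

Match H at s[1]=t[1], then C at s[3]=t[2], then X at s[4]=t[3], then H at s[5]=t[5], then Y at s[6]=t[6], then W at s[8]=t[8], then W at s[9]=t[9] — 7 characters in the same relative order in both, and the DP table's final entry dp[9][9] is also 7, so no common subsequence is longer.

7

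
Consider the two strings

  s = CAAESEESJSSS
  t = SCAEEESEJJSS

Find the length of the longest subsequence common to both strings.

Let dp[i][j] be the LCS length of the first i characters of s and the first j characters of t. dp[i][j] = dp[i-1][j-1]+1 when the i-th and j-th characters match, else max(dp[i-1][j], dp[i][j-1]).
    ·  S  C  A  E  E  E  S  E  J  J  S  S
 ·  0  0  0  0  0  0  0  0  0  0  0  0  0
 C  0  0  1  1  1  1  1  1  1  1  1  1  1
 A  0  0  1  2  2  2  2  2  2  2  2  2  2
 A  0  0  1  2  2  2  2  2  2  2  2  2  2
 E  0  0  1  2  3  3  3  3  3  3  3  3  3
 S  0  1  1  2  3  3  3  4  4  4  4  4  4
 E  0  1  1  2  3  4  4  4  5  5  5  5  5
 E  0  1  1  2  3  4  5  5  5  5  5  5  5
 S  0  1  1  2  3  4  5  6  6  6  6  6  6
 J  0  1  1  2  3  4  5  6  6  7  7  7  7
 S  0  1  1  2  3  4  5  6  6  7  7  8  8
 S  0  1  1  2  3  4  5  6  6  7  7  8  9
 S  0  1  1  2  3  4  5  6  6  7  7  8  9
dp[12][12] = 9. One LCS (by backtracking along matches): CAEEESJSS.

9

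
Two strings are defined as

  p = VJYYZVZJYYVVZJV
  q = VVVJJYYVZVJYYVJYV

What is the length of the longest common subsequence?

Taking V at p[1]=q[3] → J at p[2]=q[5] → Y at p[3]=q[6] → Y at p[4]=q[7] → Z at p[5]=q[9] → V at p[6]=q[10] → J at p[8]=q[11] → Y at p[9]=q[12] → Y at p[10]=q[13] → V at p[12]=q[14] → J at p[14]=q[15] → V at p[15]=q[17] gives a common subsequence of length 12. dp[15][17] = 12 confirms this is the maximum.

12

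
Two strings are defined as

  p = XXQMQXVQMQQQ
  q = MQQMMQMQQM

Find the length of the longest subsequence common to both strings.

Let dp[i][j] be the LCS length of the first i characters of p and the first j characters of q. dp[i][j] = dp[i-1][j-1]+1 when the i-th and j-th characters match, else max(dp[i-1][j], dp[i][j-1]).
    ·  M  Q  Q  M  M  Q  M  Q  Q  M
 ·  0  0  0  0  0  0  0  0  0  0  0
 X  0  0  0  0  0  0  0  0  0  0  0
 X  0  0  0  0  0  0  0  0  0  0  0
 Q  0  0  1  1  1  1  1  1  1  1  1
 M  0  1  1  1  2  2  2  2  2  2  2
 Q  0  1  2  2  2  2  3  3  3  3  3
 X  0  1  2  2  2  2  3  3  3  3  3
 V  0  1  2  2  2  2  3  3  3  3  3
 Q  0  1  2  3  3  3  3  3  4  4  4
 M  0  1  2  3  4  4  4  4  4  4  5
 Q  0  1  2  3  4  4  5  5  5  5  5
 Q  0  1  2  3  4  4  5  5  6  6  6
 Q  0  1  2  3  4  4  5  5  6  7  7
dp[12][10] = 7. One LCS (by backtracking along matches): MQQMQQQ.

7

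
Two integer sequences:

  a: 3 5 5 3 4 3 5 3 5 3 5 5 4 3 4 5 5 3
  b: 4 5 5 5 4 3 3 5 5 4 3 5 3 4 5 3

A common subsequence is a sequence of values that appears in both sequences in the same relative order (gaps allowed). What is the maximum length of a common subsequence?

Taking 5 at a[2]=b[3], then 5 at a[3]=b[4], then 3 at a[4]=b[6], then 3 at a[6]=b[7], then 5 at a[7]=b[8], then 5 at a[9]=b[9], then 3 at a[10]=b[11], then 5 at a[12]=b[12], then 3 at a[14]=b[13], then 4 at a[15]=b[14], then 5 at a[17]=b[15], then 3 at a[18]=b[16] gives a common subsequence of length 12, and the DP table's final entry dp[18][16] is also 12, so no common subsequence is longer.

12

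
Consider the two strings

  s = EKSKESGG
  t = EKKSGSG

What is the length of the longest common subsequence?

One common subsequence of length 6: E (s #1, t #1), K (s #2, t #2), K (s #4, t #3), S (s #6, t #4), G (s #7, t #5), G (s #8, t #7), and the DP table's final entry dp[8][7] is also 6, so no common subsequence is longer.

6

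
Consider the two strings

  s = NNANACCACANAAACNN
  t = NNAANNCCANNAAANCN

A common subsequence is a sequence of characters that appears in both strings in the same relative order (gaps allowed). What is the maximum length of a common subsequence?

13

Taking N at s[1]=t[1], then N at s[2]=t[2], then A at s[3]=t[4], then N at s[4]=t[6], then C at s[6]=t[7], then C at s[7]=t[8], then A at s[8]=t[9], then N at s[11]=t[11], then A at s[12]=t[12], then A at s[13]=t[13], then A at s[14]=t[14], then C at s[15]=t[16], then N at s[17]=t[17] gives a common subsequence of length 13. dp[17][17] = 13 confirms this is the maximum.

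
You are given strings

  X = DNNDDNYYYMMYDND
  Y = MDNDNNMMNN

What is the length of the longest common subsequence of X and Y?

Let dp[i][j] be the LCS length of the first i characters of X and the first j characters of Y. dp[i][j] = dp[i-1][j-1]+1 when the i-th and j-th characters match, else max(dp[i-1][j], dp[i][j-1]).
    ·  M  D  N  D  N  N  M  M  N  N
 ·  0  0  0  0  0  0  0  0  0  0  0
 D  0  0  1  1  1  1  1  1  1  1  1
 N  0  0  1  2  2  2  2  2  2  2  2
 N  0  0  1  2  2  3  3  3  3  3  3
 D  0  0  1  2  3  3  3  3  3  3  3
 D  0  0  1  2  3  3  3  3  3  3  3
 N  0  0  1  2  3  4  4  4  4  4  4
 Y  0  0  1  2  3  4  4  4  4  4  4
 Y  0  0  1  2  3  4  4  4  4  4  4
 Y  0  0  1  2  3  4  4  4  4  4  4
 M  0  1  1  2  3  4  4  5  5  5  5
 M  0  1  1  2  3  4  4  5  6  6  6
 Y  0  1  1  2  3  4  4  5  6  6  6
 D  0  1  2  2  3  4  4  5  6  6  6
 N  0  1  2  3  3  4  5  5  6  7  7
 D  0  1  2  3  4  4  5  5  6  7  7
dp[15][10] = 7. One LCS (by backtracking along matches): DNNNMMN.

7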